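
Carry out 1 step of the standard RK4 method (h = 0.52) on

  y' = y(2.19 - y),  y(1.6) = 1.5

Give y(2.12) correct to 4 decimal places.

RK4: k1 = f(x_n, y_n); k2 = f(x_n + h/2, y_n + (h/2)·k1); k3 = f(x_n + h/2, y_n + (h/2)·k2); k4 = f(x_n + h, y_n + h·k3); y_{n+1} = y_n + (h/6)·(k1 + 2k2 + 2k3 + k4).
x=1.600000, y=1.500000:
  k1 = f(1.600000, 1.500000) = 1.035000
  k2 = f(1.860000, 1.769100) = 0.744614
  k3 = f(1.860000, 1.693600) = 0.840703
  k4 = f(2.120000, 1.937166) = 0.489782
  y ← 1.500000 + (0.52/6)·(k1 + 2k2 + 2k3 + k4) = 1.906936
y(2.12) ≈ 1.9069

1.9069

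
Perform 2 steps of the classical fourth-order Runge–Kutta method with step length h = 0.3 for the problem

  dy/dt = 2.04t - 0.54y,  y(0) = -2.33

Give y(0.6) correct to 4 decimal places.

RK4: k1 = f(t_n, y_n); k2 = f(t_n + h/2, y_n + (h/2)·k1); k3 = f(t_n + h/2, y_n + (h/2)·k2); k4 = f(t_n + h, y_n + h·k3); y_{n+1} = y_n + (h/6)·(k1 + 2k2 + 2k3 + k4).
t=0.000000, y=-2.330000:
  k1 = f(0.000000, -2.330000) = 1.258200
  k2 = f(0.150000, -2.141270) = 1.462286
  k3 = f(0.150000, -2.110657) = 1.445755
  k4 = f(0.300000, -1.896274) = 1.635988
  y ← -2.330000 + (0.3/6)·(k1 + 2k2 + 2k3 + k4) = -1.894487
t=0.300000, y=-1.894487:
  k1 = f(0.300000, -1.894487) = 1.635023
  k2 = f(0.450000, -1.649233) = 1.808586
  k3 = f(0.450000, -1.623199) = 1.794527
  k4 = f(0.600000, -1.356128) = 1.956309
  y ← -1.894487 + (0.3/6)·(k1 + 2k2 + 2k3 + k4) = -1.354609
y(0.6) ≈ -1.3546

-1.3546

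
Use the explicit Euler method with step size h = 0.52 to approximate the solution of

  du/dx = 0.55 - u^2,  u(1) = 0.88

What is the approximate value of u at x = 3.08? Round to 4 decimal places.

Euler: u_{n+1} = u_n + h·f(x_n, u_n).
x=1.000000, u=0.880000: f=-0.224400 → u ← 0.880000 + 0.52·(-0.224400) = 0.763312
x=1.520000, u=0.763312: f=-0.032645 → u ← 0.763312 + 0.52·(-0.032645) = 0.746336
x=2.040000, u=0.746336: f=-0.007018 → u ← 0.746336 + 0.52·(-0.007018) = 0.742687
x=2.560000, u=0.742687: f=-0.001584 → u ← 0.742687 + 0.52·(-0.001584) = 0.741863
u(3.08) ≈ 0.7419

0.7419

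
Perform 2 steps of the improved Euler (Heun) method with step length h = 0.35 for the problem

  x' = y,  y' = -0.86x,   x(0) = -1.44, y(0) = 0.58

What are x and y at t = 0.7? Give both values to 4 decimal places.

-0.7560, 1.2806

Heun on (x,y): k1 = f(t_n, state_n); k2 = f(t_n + h, state_n + h·k1); state_{n+1} = state_n + (h/2)·(k1 + k2).
0.000000: (-1.440000, 0.580000)
  k1 = (0.580000, 1.238400)
  predictor → (-1.237000, 1.013440)
  k2 = (1.013440, 1.063820)
  → (-1.161148, 0.982888)
0.350000: (-1.161148, 0.982888)
  k1 = (0.982888, 0.998587)
  predictor → (-0.817137, 1.332394)
  k2 = (1.332394, 0.702738)
  → (-0.755974, 1.280620)
(x(0.7), y(0.7)) ≈ (-0.7560, 1.2806)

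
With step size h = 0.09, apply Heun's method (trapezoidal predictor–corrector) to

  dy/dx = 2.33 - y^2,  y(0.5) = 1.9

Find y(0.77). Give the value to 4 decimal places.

Heun: k1 = f(x_n, y_n); k2 = f(x_n + h, y_n + h·k1); y_{n+1} = y_n + (h/2)·(k1 + k2).
x=0.500000, y=1.900000:
  k1 = f(0.500000, 1.900000) = -1.280000
  k2 = f(0.590000, 1.784800) = -0.855511
  y ← 1.900000 + (0.09/2)·(-1.280000 + (-0.855511)) = 1.803902
x=0.590000, y=1.803902:
  k1 = f(0.590000, 1.803902) = -0.924062
  k2 = f(0.680000, 1.720736) = -0.630934
  y ← 1.803902 + (0.09/2)·(-0.924062 + (-0.630934)) = 1.733927
x=0.680000, y=1.733927:
  k1 = f(0.680000, 1.733927) = -0.676503
  k2 = f(0.770000, 1.673042) = -0.469069
  y ← 1.733927 + (0.09/2)·(-0.676503 + (-0.469069)) = 1.682376
y(0.77) ≈ 1.6824

1.6824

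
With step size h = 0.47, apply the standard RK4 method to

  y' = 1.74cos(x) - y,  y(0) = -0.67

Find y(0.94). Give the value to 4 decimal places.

0.6134

RK4: k1 = f(x_n, y_n); k2 = f(x_n + h/2, y_n + (h/2)·k1); k3 = f(x_n + h/2, y_n + (h/2)·k2); k4 = f(x_n + h, y_n + h·k3); y_{n+1} = y_n + (h/6)·(k1 + 2k2 + 2k3 + k4).
x=0.000000, y=-0.670000:
  k1 = f(0.000000, -0.670000) = 2.410000
  k2 = f(0.235000, -0.103650) = 1.795825
  k3 = f(0.235000, -0.247981) = 1.940156
  k4 = f(0.470000, 0.241873) = 1.309455
  y ← -0.670000 + (0.47/6)·(k1 + 2k2 + 2k3 + k4) = 0.206661
x=0.470000, y=0.206661:
  k1 = f(0.470000, 0.206661) = 1.344668
  k2 = f(0.705000, 0.522658) = 0.802546
  k3 = f(0.705000, 0.395259) = 0.929945
  k4 = f(0.940000, 0.643735) = 0.382496
  y ← 0.206661 + (0.47/6)·(k1 + 2k2 + 2k3 + k4) = 0.613379
y(0.94) ≈ 0.6134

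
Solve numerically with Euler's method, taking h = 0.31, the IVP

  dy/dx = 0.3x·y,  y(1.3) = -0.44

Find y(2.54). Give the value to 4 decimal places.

Euler: y_{n+1} = y_n + h·f(x_n, y_n).
x=1.300000, y=-0.440000: f=-0.171600 → y ← -0.440000 + 0.31·(-0.171600) = -0.493196
x=1.610000, y=-0.493196: f=-0.238214 → y ← -0.493196 + 0.31·(-0.238214) = -0.567042
x=1.920000, y=-0.567042: f=-0.326616 → y ← -0.567042 + 0.31·(-0.326616) = -0.668293
x=2.230000, y=-0.668293: f=-0.447088 → y ← -0.668293 + 0.31·(-0.447088) = -0.806891
y(2.54) ≈ -0.8069

-0.8069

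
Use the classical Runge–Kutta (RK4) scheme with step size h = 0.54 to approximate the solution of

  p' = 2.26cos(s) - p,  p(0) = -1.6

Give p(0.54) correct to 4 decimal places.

-0.0423

RK4: k1 = f(s_n, p_n); k2 = f(s_n + h/2, p_n + (h/2)·k1); k3 = f(s_n + h/2, p_n + (h/2)·k2); k4 = f(s_n + h, p_n + h·k3); p_{n+1} = p_n + (h/6)·(k1 + 2k2 + 2k3 + k4).
s=0.000000, p=-1.600000:
  k1 = f(0.000000, -1.600000) = 3.860000
  k2 = f(0.270000, -0.557800) = 2.735922
  k3 = f(0.270000, -0.861301) = 3.039423
  k4 = f(0.540000, 0.041289) = 1.897133
  p ← -1.600000 + (0.54/6)·(k1 + 2k2 + 2k3 + k4) = -0.042296
p(0.54) ≈ -0.0423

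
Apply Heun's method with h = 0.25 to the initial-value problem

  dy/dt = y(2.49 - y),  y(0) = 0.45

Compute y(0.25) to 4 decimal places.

Heun: k1 = f(t_n, y_n); k2 = f(t_n + h, y_n + h·k1); y_{n+1} = y_n + (h/2)·(k1 + k2).
t=0.000000, y=0.450000:
  k1 = f(0.000000, 0.450000) = 0.918000
  k2 = f(0.250000, 0.679500) = 1.230235
  y ← 0.450000 + (0.25/2)·(0.918000 + 1.230235) = 0.718529
y(0.25) ≈ 0.7185

0.7185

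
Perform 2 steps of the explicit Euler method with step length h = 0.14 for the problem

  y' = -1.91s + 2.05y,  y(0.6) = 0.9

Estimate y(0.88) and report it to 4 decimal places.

Euler: y_{n+1} = y_n + h·f(s_n, y_n).
s=0.600000, y=0.900000: f=0.699000 → y ← 0.900000 + 0.14·0.699000 = 0.997860
s=0.740000, y=0.997860: f=0.632213 → y ← 0.997860 + 0.14·0.632213 = 1.086370
y(0.88) ≈ 1.0864

1.0864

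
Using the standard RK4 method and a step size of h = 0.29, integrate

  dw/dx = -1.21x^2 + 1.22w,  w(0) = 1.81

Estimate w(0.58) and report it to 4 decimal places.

3.5776

RK4: k1 = f(x_n, w_n); k2 = f(x_n + h/2, w_n + (h/2)·k1); k3 = f(x_n + h/2, w_n + (h/2)·k2); k4 = f(x_n + h, w_n + h·k3); w_{n+1} = w_n + (h/6)·(k1 + 2k2 + 2k3 + k4).
x=0.000000, w=1.810000:
  k1 = f(0.000000, 1.810000) = 2.208200
  k2 = f(0.145000, 2.130189) = 2.573390
  k3 = f(0.145000, 2.183142) = 2.637992
  k4 = f(0.290000, 2.575018) = 3.039761
  w ← 1.810000 + (0.29/6)·(k1 + 2k2 + 2k3 + k4) = 2.567418
x=0.290000, w=2.567418:
  k1 = f(0.290000, 2.567418) = 3.030490
  k2 = f(0.435000, 3.006839) = 3.439382
  k3 = f(0.435000, 3.066129) = 3.511715
  k4 = f(0.580000, 3.585816) = 3.967651
  w ← 2.567418 + (0.29/6)·(k1 + 2k2 + 2k3 + k4) = 3.577601
w(0.58) ≈ 3.5776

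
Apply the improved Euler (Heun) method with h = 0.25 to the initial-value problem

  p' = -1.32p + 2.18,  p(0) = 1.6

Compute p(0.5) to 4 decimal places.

1.6245

Heun: k1 = f(t_n, p_n); k2 = f(t_n + h, p_n + h·k1); p_{n+1} = p_n + (h/2)·(k1 + k2).
t=0.000000, p=1.600000:
  k1 = f(0.000000, 1.600000) = 0.068000
  k2 = f(0.250000, 1.617000) = 0.045560
  p ← 1.600000 + (0.25/2)·(0.068000 + 0.045560) = 1.614195
t=0.250000, p=1.614195:
  k1 = f(0.250000, 1.614195) = 0.049263
  k2 = f(0.500000, 1.626511) = 0.033006
  p ← 1.614195 + (0.25/2)·(0.049263 + 0.033006) = 1.624479
p(0.5) ≈ 1.6245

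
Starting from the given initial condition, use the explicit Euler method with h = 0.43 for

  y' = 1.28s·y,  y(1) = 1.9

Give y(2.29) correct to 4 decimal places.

Euler: y_{n+1} = y_n + h·f(s_n, y_n).
s=1.000000, y=1.900000: f=2.432000 → y ← 1.900000 + 0.43·2.432000 = 2.945760
s=1.430000, y=2.945760: f=5.391919 → y ← 2.945760 + 0.43·5.391919 = 5.264285
s=1.860000, y=5.264285: f=12.533210 → y ← 5.264285 + 0.43·12.533210 = 10.653566
y(2.29) ≈ 10.6536

10.6536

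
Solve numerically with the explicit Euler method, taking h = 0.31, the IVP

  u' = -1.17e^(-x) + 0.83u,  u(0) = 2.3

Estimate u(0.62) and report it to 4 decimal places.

Euler: u_{n+1} = u_n + h·f(x_n, u_n).
x=0.000000, u=2.300000: f=0.739000 → u ← 2.300000 + 0.31·0.739000 = 2.529090
x=0.310000, u=2.529090: f=1.241012 → u ← 2.529090 + 0.31·1.241012 = 2.913804
u(0.62) ≈ 2.9138

2.9138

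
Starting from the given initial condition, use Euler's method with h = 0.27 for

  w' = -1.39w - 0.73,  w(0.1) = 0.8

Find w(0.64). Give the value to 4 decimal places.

Euler: w_{n+1} = w_n + h·f(t_n, w_n).
t=0.100000, w=0.800000: f=-1.842000 → w ← 0.800000 + 0.27·(-1.842000) = 0.302660
t=0.370000, w=0.302660: f=-1.150697 → w ← 0.302660 + 0.27·(-1.150697) = -0.008028
w(0.64) ≈ -0.0080

-0.0080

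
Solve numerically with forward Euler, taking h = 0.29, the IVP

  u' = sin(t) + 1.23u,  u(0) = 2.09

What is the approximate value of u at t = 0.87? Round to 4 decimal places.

5.4906

Euler: u_{n+1} = u_n + h·f(t_n, u_n).
t=0.000000, u=2.090000: f=2.570700 → u ← 2.090000 + 0.29·2.570700 = 2.835503
t=0.290000, u=2.835503: f=3.773621 → u ← 2.835503 + 0.29·3.773621 = 3.929853
t=0.580000, u=3.929853: f=5.381743 → u ← 3.929853 + 0.29·5.381743 = 5.490559
u(0.87) ≈ 5.4906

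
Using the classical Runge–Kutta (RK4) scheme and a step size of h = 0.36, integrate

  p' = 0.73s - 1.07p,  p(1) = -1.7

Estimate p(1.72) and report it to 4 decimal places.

-0.2718

RK4: k1 = f(s_n, p_n); k2 = f(s_n + h/2, p_n + (h/2)·k1); k3 = f(s_n + h/2, p_n + (h/2)·k2); k4 = f(s_n + h, p_n + h·k3); p_{n+1} = p_n + (h/6)·(k1 + 2k2 + 2k3 + k4).
s=1.000000, p=-1.700000:
  k1 = f(1.000000, -1.700000) = 2.549000
  k2 = f(1.180000, -1.241180) = 2.189463
  k3 = f(1.180000, -1.305897) = 2.258710
  k4 = f(1.360000, -0.886865) = 1.941745
  p ← -1.700000 + (0.36/6)·(k1 + 2k2 + 2k3 + k4) = -0.896775
s=1.360000, p=-0.896775:
  k1 = f(1.360000, -0.896775) = 1.952349
  k2 = f(1.540000, -0.545352) = 1.707726
  k3 = f(1.540000, -0.589384) = 1.754841
  k4 = f(1.720000, -0.265032) = 1.539184
  p ← -0.896775 + (0.36/6)·(k1 + 2k2 + 2k3 + k4) = -0.271775
p(1.72) ≈ -0.2718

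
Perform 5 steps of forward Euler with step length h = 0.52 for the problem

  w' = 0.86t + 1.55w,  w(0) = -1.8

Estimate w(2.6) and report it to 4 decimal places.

Euler: w_{n+1} = w_n + h·f(t_n, w_n).
t=0.000000, w=-1.800000: f=-2.790000 → w ← -1.800000 + 0.52·(-2.790000) = -3.250800
t=0.520000, w=-3.250800: f=-4.591540 → w ← -3.250800 + 0.52·(-4.591540) = -5.638401
t=1.040000, w=-5.638401: f=-7.845121 → w ← -5.638401 + 0.52·(-7.845121) = -9.717864
t=1.560000, w=-9.717864: f=-13.721089 → w ← -9.717864 + 0.52·(-13.721089) = -16.852830
t=2.080000, w=-16.852830: f=-24.333087 → w ← -16.852830 + 0.52·(-24.333087) = -29.506035
w(2.6) ≈ -29.5060

-29.5060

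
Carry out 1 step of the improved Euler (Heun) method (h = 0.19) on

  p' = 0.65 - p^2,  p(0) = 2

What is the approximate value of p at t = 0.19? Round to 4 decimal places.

Heun: k1 = f(t_n, p_n); k2 = f(t_n + h, p_n + h·k1); p_{n+1} = p_n + (h/2)·(k1 + k2).
t=0.000000, p=2.000000:
  k1 = f(0.000000, 2.000000) = -3.350000
  k2 = f(0.190000, 1.363500) = -1.209132
  p ← 2.000000 + (0.19/2)·(-3.350000 + (-1.209132)) = 1.566882
p(0.19) ≈ 1.5669

1.5669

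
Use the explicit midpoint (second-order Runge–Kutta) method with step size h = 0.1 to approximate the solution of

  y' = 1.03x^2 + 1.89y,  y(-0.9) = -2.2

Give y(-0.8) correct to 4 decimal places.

Midpoint: k1 = f(x_n, y_n); k2 = f(x_n + h/2, y_n + (h/2)·k1); y_{n+1} = y_n + h·k2.
x=-0.900000, y=-2.200000:
  k1 = f(-0.900000, -2.200000) = -3.323700
  k2 = f(-0.850000, -2.366185) = -3.727915
  y ← -2.200000 + 0.1·(-3.727915) = -2.572791
y(-0.8) ≈ -2.5728

-2.5728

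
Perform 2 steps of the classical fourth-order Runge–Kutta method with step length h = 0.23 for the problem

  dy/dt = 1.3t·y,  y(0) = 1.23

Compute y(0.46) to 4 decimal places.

RK4: k1 = f(t_n, y_n); k2 = f(t_n + h/2, y_n + (h/2)·k1); k3 = f(t_n + h/2, y_n + (h/2)·k2); k4 = f(t_n + h, y_n + h·k3); y_{n+1} = y_n + (h/6)·(k1 + 2k2 + 2k3 + k4).
t=0.000000, y=1.230000:
  k1 = f(0.000000, 1.230000) = 0.000000
  k2 = f(0.115000, 1.230000) = 0.183885
  k3 = f(0.115000, 1.251147) = 0.187046
  k4 = f(0.230000, 1.273021) = 0.380633
  y ← 1.230000 + (0.23/6)·(k1 + 2k2 + 2k3 + k4) = 1.273029
t=0.230000, y=1.273029:
  k1 = f(0.230000, 1.273029) = 0.380636
  k2 = f(0.345000, 1.316802) = 0.590586
  k3 = f(0.345000, 1.340946) = 0.601414
  k4 = f(0.460000, 1.411354) = 0.843990
  y ← 1.273029 + (0.23/6)·(k1 + 2k2 + 2k3 + k4) = 1.411360
y(0.46) ≈ 1.4114

1.4114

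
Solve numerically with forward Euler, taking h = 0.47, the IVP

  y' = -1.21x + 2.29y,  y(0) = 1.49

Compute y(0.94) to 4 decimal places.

6.1561

Euler: y_{n+1} = y_n + h·f(x_n, y_n).
x=0.000000, y=1.490000: f=3.412100 → y ← 1.490000 + 0.47·3.412100 = 3.093687
x=0.470000, y=3.093687: f=6.515843 → y ← 3.093687 + 0.47·6.515843 = 6.156133
y(0.94) ≈ 6.1561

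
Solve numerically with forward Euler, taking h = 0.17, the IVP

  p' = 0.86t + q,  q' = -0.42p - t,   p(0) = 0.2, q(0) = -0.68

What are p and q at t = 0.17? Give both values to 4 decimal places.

Euler on (p,q): p_{n+1} = p_n + h·p', q_{n+1} = q_n + h·q'.
0.000000: (0.200000, -0.680000); f=(-0.680000, -0.084000) → (0.084400, -0.694280)
(p(0.17), q(0.17)) ≈ (0.0844, -0.6943)

0.0844, -0.6943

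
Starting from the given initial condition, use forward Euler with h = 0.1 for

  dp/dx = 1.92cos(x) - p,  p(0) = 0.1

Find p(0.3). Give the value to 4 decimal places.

0.5885

Euler: p_{n+1} = p_n + h·f(x_n, p_n).
x=0.000000, p=0.100000: f=1.820000 → p ← 0.100000 + 0.1·1.820000 = 0.282000
x=0.100000, p=0.282000: f=1.628408 → p ← 0.282000 + 0.1·1.628408 = 0.444841
x=0.200000, p=0.444841: f=1.436887 → p ← 0.444841 + 0.1·1.436887 = 0.588530
p(0.3) ≈ 0.5885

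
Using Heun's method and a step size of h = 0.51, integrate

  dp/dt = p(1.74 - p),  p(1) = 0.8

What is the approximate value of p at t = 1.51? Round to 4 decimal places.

Heun: k1 = f(t_n, p_n); k2 = f(t_n + h, p_n + h·k1); p_{n+1} = p_n + (h/2)·(k1 + k2).
t=1.000000, p=0.800000:
  k1 = f(1.000000, 0.800000) = 0.752000
  k2 = f(1.510000, 1.183520) = 0.658605
  p ← 0.800000 + (0.51/2)·(0.752000 + 0.658605) = 1.159704
p(1.51) ≈ 1.1597

1.1597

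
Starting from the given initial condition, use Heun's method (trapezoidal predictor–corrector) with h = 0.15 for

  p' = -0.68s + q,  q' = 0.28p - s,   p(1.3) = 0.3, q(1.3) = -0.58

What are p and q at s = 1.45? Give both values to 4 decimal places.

Heun on (p,q): k1 = f(s_n, state_n); k2 = f(s_n + h, state_n + h·k1); state_{n+1} = state_n + (h/2)·(k1 + k2).
1.300000: (0.300000, -0.580000)
  k1 = (-1.464000, -1.216000)
  predictor → (0.080400, -0.762400)
  k2 = (-1.748400, -1.427488)
  → (0.059070, -0.778262)
(p(1.45), q(1.45)) ≈ (0.0591, -0.7783)

0.0591, -0.7783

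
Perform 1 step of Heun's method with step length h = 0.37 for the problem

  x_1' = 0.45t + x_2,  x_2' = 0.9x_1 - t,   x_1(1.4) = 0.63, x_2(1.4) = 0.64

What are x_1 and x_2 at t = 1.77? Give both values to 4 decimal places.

1.0737, 0.3416

Heun on (x_1,x_2): k1 = f(t_n, state_n); k2 = f(t_n + h, state_n + h·k1); state_{n+1} = state_n + (h/2)·(k1 + k2).
1.400000: (0.630000, 0.640000)
  k1 = (1.270000, -0.833000)
  predictor → (1.099900, 0.331790)
  k2 = (1.128290, -0.780090)
  → (1.073684, 0.341578)
(x_1(1.77), x_2(1.77)) ≈ (1.0737, 0.3416)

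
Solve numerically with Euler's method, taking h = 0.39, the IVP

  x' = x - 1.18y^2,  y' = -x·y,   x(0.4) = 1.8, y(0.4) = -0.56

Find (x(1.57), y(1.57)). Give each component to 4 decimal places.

4.5374, 0.0037

Euler on (x,y): x_{n+1} = x_n + h·x', y_{n+1} = y_n + h·y'.
0.400000: (1.800000, -0.560000); f=(1.429952, 1.008000) → (2.357681, -0.166880)
0.790000: (2.357681, -0.166880); f=(2.324820, 0.393450) → (3.264361, -0.013435)
1.180000: (3.264361, -0.013435); f=(3.264148, 0.043855) → (4.537379, 0.003669)
(x(1.57), y(1.57)) ≈ (4.5374, 0.0037)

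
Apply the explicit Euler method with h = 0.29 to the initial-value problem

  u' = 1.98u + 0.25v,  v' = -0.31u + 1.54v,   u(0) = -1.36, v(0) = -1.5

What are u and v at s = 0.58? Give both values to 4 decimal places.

-3.6899, -2.7599

Euler on (u,v): u_{n+1} = u_n + h·u', v_{n+1} = v_n + h·v'.
0.000000: (-1.360000, -1.500000); f=(-3.067800, -1.888400) → (-2.249662, -2.047636)
0.290000: (-2.249662, -2.047636); f=(-4.966240, -2.455964) → (-3.689872, -2.759866)
(u(0.58), v(0.58)) ≈ (-3.6899, -2.7599)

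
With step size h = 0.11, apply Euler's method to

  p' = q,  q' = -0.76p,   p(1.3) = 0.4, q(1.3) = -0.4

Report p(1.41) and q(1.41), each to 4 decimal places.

0.3560, -0.4334

Euler on (p,q): p_{n+1} = p_n + h·p', q_{n+1} = q_n + h·q'.
1.300000: (0.400000, -0.400000); f=(-0.400000, -0.304000) → (0.356000, -0.433440)
(p(1.41), q(1.41)) ≈ (0.3560, -0.4334)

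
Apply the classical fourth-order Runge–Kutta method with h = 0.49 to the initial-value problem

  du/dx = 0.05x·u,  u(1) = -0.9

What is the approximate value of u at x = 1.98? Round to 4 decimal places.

-0.9682

RK4: k1 = f(x_n, u_n); k2 = f(x_n + h/2, u_n + (h/2)·k1); k3 = f(x_n + h/2, u_n + (h/2)·k2); k4 = f(x_n + h, u_n + h·k3); u_{n+1} = u_n + (h/6)·(k1 + 2k2 + 2k3 + k4).
x=1.000000, u=-0.900000:
  k1 = f(1.000000, -0.900000) = -0.045000
  k2 = f(1.245000, -0.911025) = -0.056711
  k3 = f(1.245000, -0.913894) = -0.056890
  k4 = f(1.490000, -0.927876) = -0.069127
  u ← -0.900000 + (0.49/6)·(k1 + 2k2 + 2k3 + k4) = -0.927875
x=1.490000, u=-0.927875:
  k1 = f(1.490000, -0.927875) = -0.069127
  k2 = f(1.735000, -0.944811) = -0.081962
  k3 = f(1.735000, -0.947956) = -0.082235
  k4 = f(1.980000, -0.968170) = -0.095849
  u ← -0.927875 + (0.49/6)·(k1 + 2k2 + 2k3 + k4) = -0.968167
u(1.98) ≈ -0.9682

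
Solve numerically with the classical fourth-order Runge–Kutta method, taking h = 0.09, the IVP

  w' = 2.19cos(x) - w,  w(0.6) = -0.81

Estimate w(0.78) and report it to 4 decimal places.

RK4: k1 = f(x_n, w_n); k2 = f(x_n + h/2, w_n + (h/2)·k1); k3 = f(x_n + h/2, w_n + (h/2)·k2); k4 = f(x_n + h, w_n + h·k3); w_{n+1} = w_n + (h/6)·(k1 + 2k2 + 2k3 + k4).
x=0.600000, w=-0.810000:
  k1 = f(0.600000, -0.810000) = 2.617485
  k2 = f(0.645000, -0.692213) = 2.442242
  k3 = f(0.645000, -0.700099) = 2.450128
  k4 = f(0.690000, -0.589489) = 2.278517
  w ← -0.810000 + (0.09/6)·(k1 + 2k2 + 2k3 + k4) = -0.589789
x=0.690000, w=-0.589789:
  k1 = f(0.690000, -0.589789) = 2.278818
  k2 = f(0.735000, -0.487242) = 2.111851
  k3 = f(0.735000, -0.494756) = 2.119365
  k4 = f(0.780000, -0.399046) = 1.955947
  w ← -0.589789 + (0.09/6)·(k1 + 2k2 + 2k3 + k4) = -0.399331
w(0.78) ≈ -0.3993

-0.3993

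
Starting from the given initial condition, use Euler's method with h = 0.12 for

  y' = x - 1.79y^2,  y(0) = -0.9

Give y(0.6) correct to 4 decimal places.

Euler: y_{n+1} = y_n + h·f(x_n, y_n).
x=0.000000, y=-0.900000: f=-1.449900 → y ← -0.900000 + 0.12·(-1.449900) = -1.073988
x=0.120000, y=-1.073988: f=-1.944676 → y ← -1.073988 + 0.12·(-1.944676) = -1.307349
x=0.240000, y=-1.307349: f=-2.819399 → y ← -1.307349 + 0.12·(-2.819399) = -1.645677
x=0.360000, y=-1.645677: f=-4.487773 → y ← -1.645677 + 0.12·(-4.487773) = -2.184210
x=0.480000, y=-2.184210: f=-8.059682 → y ← -2.184210 + 0.12·(-8.059682) = -3.151372
y(0.6) ≈ -3.1514

-3.1514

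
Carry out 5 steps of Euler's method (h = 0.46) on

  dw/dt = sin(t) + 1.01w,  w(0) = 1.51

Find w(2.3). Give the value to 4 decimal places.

Euler: w_{n+1} = w_n + h·f(t_n, w_n).
t=0.000000, w=1.510000: f=1.525100 → w ← 1.510000 + 0.46·1.525100 = 2.211546
t=0.460000, w=2.211546: f=2.677610 → w ← 2.211546 + 0.46·2.677610 = 3.443246
t=0.920000, w=3.443246: f=4.273280 → w ← 3.443246 + 0.46·4.273280 = 5.408955
t=1.380000, w=5.408955: f=6.444899 → w ← 5.408955 + 0.46·6.444899 = 8.373609
t=1.840000, w=8.373609: f=9.421328 → w ← 8.373609 + 0.46·9.421328 = 12.707420
w(2.3) ≈ 12.7074

12.7074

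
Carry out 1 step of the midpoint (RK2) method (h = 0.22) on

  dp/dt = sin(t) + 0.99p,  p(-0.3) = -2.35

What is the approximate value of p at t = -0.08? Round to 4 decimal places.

Midpoint: k1 = f(t_n, p_n); k2 = f(t_n + h/2, p_n + (h/2)·k1); p_{n+1} = p_n + h·k2.
t=-0.300000, p=-2.350000:
  k1 = f(-0.300000, -2.350000) = -2.622020
  k2 = f(-0.190000, -2.638422) = -2.800897
  p ← -2.350000 + 0.22·(-2.800897) = -2.966197
p(-0.08) ≈ -2.9662

-2.9662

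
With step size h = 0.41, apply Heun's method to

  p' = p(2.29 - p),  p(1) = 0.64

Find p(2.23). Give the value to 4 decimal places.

1.9302

Heun: k1 = f(x_n, p_n); k2 = f(x_n + h, p_n + h·k1); p_{n+1} = p_n + (h/2)·(k1 + k2).
x=1.000000, p=0.640000:
  k1 = f(1.000000, 0.640000) = 1.056000
  k2 = f(1.410000, 1.072960) = 1.305835
  p ← 0.640000 + (0.41/2)·(1.056000 + 1.305835) = 1.124176
x=1.410000, p=1.124176:
  k1 = f(1.410000, 1.124176) = 1.310591
  k2 = f(1.820000, 1.661519) = 1.044233
  p ← 1.124176 + (0.41/2)·(1.310591 + 1.044233) = 1.606915
x=1.820000, p=1.606915:
  k1 = f(1.820000, 1.606915) = 1.097659
  k2 = f(2.230000, 2.056956) = 0.479362
  p ← 1.606915 + (0.41/2)·(1.097659 + 0.479362) = 1.930205
p(2.23) ≈ 1.9302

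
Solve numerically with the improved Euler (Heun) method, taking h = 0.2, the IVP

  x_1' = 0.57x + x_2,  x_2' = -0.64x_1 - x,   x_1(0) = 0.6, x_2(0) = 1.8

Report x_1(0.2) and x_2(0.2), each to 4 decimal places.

Heun on (x_1,x_2): k1 = f(x_n, state_n); k2 = f(x_n + h, state_n + h·k1); state_{n+1} = state_n + (h/2)·(k1 + k2).
0.000000: (0.600000, 1.800000)
  k1 = (1.800000, -0.384000)
  predictor → (0.960000, 1.723200)
  k2 = (1.837200, -0.814400)
  → (0.963720, 1.680160)
(x_1(0.2), x_2(0.2)) ≈ (0.9637, 1.6802)

0.9637, 1.6802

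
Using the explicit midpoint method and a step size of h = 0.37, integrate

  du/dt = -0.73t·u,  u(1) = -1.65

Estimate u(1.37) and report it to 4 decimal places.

Midpoint: k1 = f(t_n, u_n); k2 = f(t_n + h/2, u_n + (h/2)·k1); u_{n+1} = u_n + h·k2.
t=1.000000, u=-1.650000:
  k1 = f(1.000000, -1.650000) = 1.204500
  k2 = f(1.185000, -1.427167) = 1.234571
  u ← -1.650000 + 0.37·1.234571 = -1.193209
u(1.37) ≈ -1.1932

-1.1932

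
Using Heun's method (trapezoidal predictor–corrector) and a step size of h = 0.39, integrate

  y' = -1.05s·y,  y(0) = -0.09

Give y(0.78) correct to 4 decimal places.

-0.0651

Heun: k1 = f(s_n, y_n); k2 = f(s_n + h, y_n + h·k1); y_{n+1} = y_n + (h/2)·(k1 + k2).
s=0.000000, y=-0.090000:
  k1 = f(0.000000, -0.090000) = 0.000000
  k2 = f(0.390000, -0.090000) = 0.036855
  y ← -0.090000 + (0.39/2)·(0.000000 + 0.036855) = -0.082813
s=0.390000, y=-0.082813:
  k1 = f(0.390000, -0.082813) = 0.033912
  k2 = f(0.780000, -0.069588) = 0.056992
  y ← -0.082813 + (0.39/2)·(0.033912 + 0.056992) = -0.065087
y(0.78) ≈ -0.0651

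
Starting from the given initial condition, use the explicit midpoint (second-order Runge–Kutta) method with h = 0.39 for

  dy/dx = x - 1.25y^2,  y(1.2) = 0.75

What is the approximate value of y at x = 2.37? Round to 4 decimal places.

1.2641

Midpoint: k1 = f(x_n, y_n); k2 = f(x_n + h/2, y_n + (h/2)·k1); y_{n+1} = y_n + h·k2.
x=1.200000, y=0.750000:
  k1 = f(1.200000, 0.750000) = 0.496875
  k2 = f(1.395000, 0.846891) = 0.498470
  y ← 0.750000 + 0.39·0.498470 = 0.944403
x=1.590000, y=0.944403:
  k1 = f(1.590000, 0.944403) = 0.475128
  k2 = f(1.785000, 1.037053) = 0.440650
  y ← 0.944403 + 0.39·0.440650 = 1.116257
x=1.980000, y=1.116257:
  k1 = f(1.980000, 1.116257) = 0.422463
  k2 = f(2.175000, 1.198637) = 0.379086
  y ← 1.116257 + 0.39·0.379086 = 1.264101
y(2.37) ≈ 1.2641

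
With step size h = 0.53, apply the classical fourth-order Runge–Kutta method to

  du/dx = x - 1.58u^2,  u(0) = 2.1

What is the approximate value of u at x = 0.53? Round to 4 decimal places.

-0.0354

RK4: k1 = f(x_n, u_n); k2 = f(x_n + h/2, u_n + (h/2)·k1); k3 = f(x_n + h/2, u_n + (h/2)·k2); k4 = f(x_n + h, u_n + h·k3); u_{n+1} = u_n + (h/6)·(k1 + 2k2 + 2k3 + k4).
x=0.000000, u=2.100000:
  k1 = f(0.000000, 2.100000) = -6.967800
  k2 = f(0.265000, 0.253533) = 0.163439
  k3 = f(0.265000, 2.143311) = -6.993178
  k4 = f(0.530000, -1.606384) = -3.547144
  u ← 2.100000 + (0.53/6)·(k1 + 2k2 + 2k3 + k4) = -0.035407
u(0.53) ≈ -0.0354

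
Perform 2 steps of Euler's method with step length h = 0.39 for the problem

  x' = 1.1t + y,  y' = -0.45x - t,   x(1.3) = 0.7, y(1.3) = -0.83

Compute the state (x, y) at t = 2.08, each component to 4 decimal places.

Euler on (x,y): x_{n+1} = x_n + h·x', y_{n+1} = y_n + h·y'.
1.300000: (0.700000, -0.830000); f=(0.600000, -1.615000) → (0.934000, -1.459850)
1.690000: (0.934000, -1.459850); f=(0.399150, -2.110300) → (1.089669, -2.282867)
(x(2.08), y(2.08)) ≈ (1.0897, -2.2829)

1.0897, -2.2829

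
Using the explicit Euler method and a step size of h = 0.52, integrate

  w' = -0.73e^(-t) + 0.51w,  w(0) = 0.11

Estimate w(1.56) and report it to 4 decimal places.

Euler: w_{n+1} = w_n + h·f(t_n, w_n).
t=0.000000, w=0.110000: f=-0.673900 → w ← 0.110000 + 0.52·(-0.673900) = -0.240428
t=0.520000, w=-0.240428: f=-0.556618 → w ← -0.240428 + 0.52·(-0.556618) = -0.529870
t=1.040000, w=-0.529870: f=-0.528255 → w ← -0.529870 + 0.52·(-0.528255) = -0.804562
w(1.56) ≈ -0.8046

-0.8046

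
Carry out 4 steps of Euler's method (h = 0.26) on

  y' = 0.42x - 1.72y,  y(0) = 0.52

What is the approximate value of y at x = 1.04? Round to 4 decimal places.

0.1738

Euler: y_{n+1} = y_n + h·f(x_n, y_n).
x=0.000000, y=0.520000: f=-0.894400 → y ← 0.520000 + 0.26·(-0.894400) = 0.287456
x=0.260000, y=0.287456: f=-0.385224 → y ← 0.287456 + 0.26·(-0.385224) = 0.187298
x=0.520000, y=0.187298: f=-0.103752 → y ← 0.187298 + 0.26·(-0.103752) = 0.160322
x=0.780000, y=0.160322: f=0.051846 → y ← 0.160322 + 0.26·0.051846 = 0.173802
y(1.04) ≈ 0.1738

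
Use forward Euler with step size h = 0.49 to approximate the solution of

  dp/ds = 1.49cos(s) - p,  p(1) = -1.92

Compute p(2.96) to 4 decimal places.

Euler: p_{n+1} = p_n + h·f(s_n, p_n).
s=1.000000, p=-1.920000: f=2.725050 → p ← -1.920000 + 0.49·2.725050 = -0.584725
s=1.490000, p=-0.584725: f=0.704981 → p ← -0.584725 + 0.49·0.704981 = -0.239285
s=1.980000, p=-0.239285: f=-0.353555 → p ← -0.239285 + 0.49·(-0.353555) = -0.412527
s=2.470000, p=-0.412527: f=-0.753893 → p ← -0.412527 + 0.49·(-0.753893) = -0.781934
p(2.96) ≈ -0.7819

-0.7819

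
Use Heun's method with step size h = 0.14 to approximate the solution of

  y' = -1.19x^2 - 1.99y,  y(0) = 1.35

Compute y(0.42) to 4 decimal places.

Heun: k1 = f(x_n, y_n); k2 = f(x_n + h, y_n + h·k1); y_{n+1} = y_n + (h/2)·(k1 + k2).
x=0.000000, y=1.350000:
  k1 = f(0.000000, 1.350000) = -2.686500
  k2 = f(0.140000, 0.973890) = -1.961365
  y ← 1.350000 + (0.14/2)·(-2.686500 + (-1.961365)) = 1.024649
x=0.140000, y=1.024649:
  k1 = f(0.140000, 1.024649) = -2.062376
  k2 = f(0.280000, 0.735917) = -1.557770
  y ← 1.024649 + (0.14/2)·(-2.062376 + (-1.557770)) = 0.771239
x=0.280000, y=0.771239:
  k1 = f(0.280000, 0.771239) = -1.628062
  k2 = f(0.420000, 0.543310) = -1.291104
  y ← 0.771239 + (0.14/2)·(-1.628062 + (-1.291104)) = 0.566898
y(0.42) ≈ 0.5669

0.5669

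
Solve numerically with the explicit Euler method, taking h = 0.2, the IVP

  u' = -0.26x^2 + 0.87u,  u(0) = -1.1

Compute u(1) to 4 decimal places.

Euler: u_{n+1} = u_n + h·f(x_n, u_n).
x=0.000000, u=-1.100000: f=-0.957000 → u ← -1.100000 + 0.2·(-0.957000) = -1.291400
x=0.200000, u=-1.291400: f=-1.133918 → u ← -1.291400 + 0.2·(-1.133918) = -1.518184
x=0.400000, u=-1.518184: f=-1.362420 → u ← -1.518184 + 0.2·(-1.362420) = -1.790668
x=0.600000, u=-1.790668: f=-1.651481 → u ← -1.790668 + 0.2·(-1.651481) = -2.120964
x=0.800000, u=-2.120964: f=-2.011638 → u ← -2.120964 + 0.2·(-2.011638) = -2.523291
u(1) ≈ -2.5233

-2.5233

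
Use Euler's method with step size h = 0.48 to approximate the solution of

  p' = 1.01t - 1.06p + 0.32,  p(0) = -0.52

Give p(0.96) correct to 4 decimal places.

Euler: p_{n+1} = p_n + h·f(t_n, p_n).
t=0.000000, p=-0.520000: f=0.871200 → p ← -0.520000 + 0.48·0.871200 = -0.101824
t=0.480000, p=-0.101824: f=0.912733 → p ← -0.101824 + 0.48·0.912733 = 0.336288
p(0.96) ≈ 0.3363

0.3363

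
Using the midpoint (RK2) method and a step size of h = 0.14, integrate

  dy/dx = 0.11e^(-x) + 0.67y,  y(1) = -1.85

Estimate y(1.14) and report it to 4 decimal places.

-2.0261

Midpoint: k1 = f(x_n, y_n); k2 = f(x_n + h/2, y_n + (h/2)·k1); y_{n+1} = y_n + h·k2.
x=1.000000, y=-1.850000:
  k1 = f(1.000000, -1.850000) = -1.199033
  k2 = f(1.070000, -1.933932) = -1.258004
  y ← -1.850000 + 0.14·(-1.258004) = -2.026121
y(1.14) ≈ -2.0261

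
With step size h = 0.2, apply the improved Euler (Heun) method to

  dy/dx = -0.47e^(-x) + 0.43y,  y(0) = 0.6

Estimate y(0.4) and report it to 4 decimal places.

Heun: k1 = f(x_n, y_n); k2 = f(x_n + h, y_n + h·k1); y_{n+1} = y_n + (h/2)·(k1 + k2).
x=0.000000, y=0.600000:
  k1 = f(0.000000, 0.600000) = -0.212000
  k2 = f(0.200000, 0.557600) = -0.145035
  y ← 0.600000 + (0.2/2)·(-0.212000 + (-0.145035)) = 0.564296
x=0.200000, y=0.564296:
  k1 = f(0.200000, 0.564296) = -0.142156
  k2 = f(0.400000, 0.535865) = -0.084628
  y ← 0.564296 + (0.2/2)·(-0.142156 + (-0.084628)) = 0.541618
y(0.4) ≈ 0.5416

0.5416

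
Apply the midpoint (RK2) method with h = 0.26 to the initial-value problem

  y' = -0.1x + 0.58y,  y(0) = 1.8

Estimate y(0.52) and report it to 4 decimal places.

Midpoint: k1 = f(x_n, y_n); k2 = f(x_n + h/2, y_n + (h/2)·k1); y_{n+1} = y_n + h·k2.
x=0.000000, y=1.800000:
  k1 = f(0.000000, 1.800000) = 1.044000
  k2 = f(0.130000, 1.935720) = 1.109718
  y ← 1.800000 + 0.26·1.109718 = 2.088527
x=0.260000, y=2.088527:
  k1 = f(0.260000, 2.088527) = 1.185345
  k2 = f(0.390000, 2.242621) = 1.261720
  y ← 2.088527 + 0.26·1.261720 = 2.416574
y(0.52) ≈ 2.4166

2.4166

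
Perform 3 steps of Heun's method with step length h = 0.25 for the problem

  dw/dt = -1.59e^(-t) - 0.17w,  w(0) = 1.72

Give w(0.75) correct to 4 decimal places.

0.7303

Heun: k1 = f(t_n, w_n); k2 = f(t_n + h, w_n + h·k1); w_{n+1} = w_n + (h/2)·(k1 + k2).
t=0.000000, w=1.720000:
  k1 = f(0.000000, 1.720000) = -1.882400
  k2 = f(0.250000, 1.249400) = -1.450691
  w ← 1.720000 + (0.25/2)·(-1.882400 + (-1.450691)) = 1.303364
t=0.250000, w=1.303364:
  k1 = f(0.250000, 1.303364) = -1.459865
  k2 = f(0.500000, 0.938397) = -1.123911
  w ← 1.303364 + (0.25/2)·(-1.459865 + (-1.123911)) = 0.980392
t=0.500000, w=0.980392:
  k1 = f(0.500000, 0.980392) = -1.131050
  k2 = f(0.750000, 0.697629) = -0.869660
  w ← 0.980392 + (0.25/2)·(-1.131050 + (-0.869660)) = 0.730303
w(0.75) ≈ 0.7303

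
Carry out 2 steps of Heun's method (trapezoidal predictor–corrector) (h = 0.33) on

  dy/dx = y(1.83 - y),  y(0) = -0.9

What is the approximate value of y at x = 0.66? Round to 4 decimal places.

-10.4241

Heun: k1 = f(x_n, y_n); k2 = f(x_n + h, y_n + h·k1); y_{n+1} = y_n + (h/2)·(k1 + k2).
x=0.000000, y=-0.900000:
  k1 = f(0.000000, -0.900000) = -2.457000
  k2 = f(0.330000, -1.710810) = -6.057653
  y ← -0.900000 + (0.33/2)·(-2.457000 + (-6.057653)) = -2.304918
x=0.330000, y=-2.304918:
  k1 = f(0.330000, -2.304918) = -9.530645
  k2 = f(0.660000, -5.450031) = -39.676392
  y ← -2.304918 + (0.33/2)·(-9.530645 + (-39.676392)) = -10.424079
y(0.66) ≈ -10.4241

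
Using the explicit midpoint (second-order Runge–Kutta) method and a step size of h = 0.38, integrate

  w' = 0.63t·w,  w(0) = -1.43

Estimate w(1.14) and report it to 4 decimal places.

-2.1322

Midpoint: k1 = f(t_n, w_n); k2 = f(t_n + h/2, w_n + (h/2)·k1); w_{n+1} = w_n + h·k2.
t=0.000000, w=-1.430000:
  k1 = f(0.000000, -1.430000) = 0.000000
  k2 = f(0.190000, -1.430000) = -0.171171
  w ← -1.430000 + 0.38·(-0.171171) = -1.495045
t=0.380000, w=-1.495045:
  k1 = f(0.380000, -1.495045) = -0.357914
  k2 = f(0.570000, -1.563049) = -0.561291
  w ← -1.495045 + 0.38·(-0.561291) = -1.708335
t=0.760000, w=-1.708335:
  k1 = f(0.760000, -1.708335) = -0.817951
  k2 = f(0.950000, -1.863746) = -1.115452
  w ← -1.708335 + 0.38·(-1.115452) = -2.132207
w(1.14) ≈ -2.1322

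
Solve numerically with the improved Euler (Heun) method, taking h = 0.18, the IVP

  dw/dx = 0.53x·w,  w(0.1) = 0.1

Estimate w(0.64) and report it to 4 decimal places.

Heun: k1 = f(x_n, w_n); k2 = f(x_n + h, w_n + h·k1); w_{n+1} = w_n + (h/2)·(k1 + k2).
x=0.100000, w=0.100000:
  k1 = f(0.100000, 0.100000) = 0.005300
  k2 = f(0.280000, 0.100954) = 0.014982
  w ← 0.100000 + (0.18/2)·(0.005300 + 0.014982) = 0.101825
x=0.280000, w=0.101825:
  k1 = f(0.280000, 0.101825) = 0.015111
  k2 = f(0.460000, 0.104545) = 0.025488
  w ← 0.101825 + (0.18/2)·(0.015111 + 0.025488) = 0.105479
x=0.460000, w=0.105479:
  k1 = f(0.460000, 0.105479) = 0.025716
  k2 = f(0.640000, 0.110108) = 0.037349
  w ← 0.105479 + (0.18/2)·(0.025716 + 0.037349) = 0.111155
w(0.64) ≈ 0.1112

0.1112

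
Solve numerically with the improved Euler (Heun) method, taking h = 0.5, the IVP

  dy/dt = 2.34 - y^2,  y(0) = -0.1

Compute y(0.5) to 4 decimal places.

Heun: k1 = f(t_n, y_n); k2 = f(t_n + h, y_n + h·k1); y_{n+1} = y_n + (h/2)·(k1 + k2).
t=0.000000, y=-0.100000:
  k1 = f(0.000000, -0.100000) = 2.330000
  k2 = f(0.500000, 1.065000) = 1.205775
  y ← -0.100000 + (0.5/2)·(2.330000 + 1.205775) = 0.783944
y(0.5) ≈ 0.7839

0.7839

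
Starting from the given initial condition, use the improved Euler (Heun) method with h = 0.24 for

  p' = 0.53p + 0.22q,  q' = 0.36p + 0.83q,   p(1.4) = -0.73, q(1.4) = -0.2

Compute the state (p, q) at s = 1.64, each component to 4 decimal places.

Heun on (p,q): k1 = f(s_n, state_n); k2 = f(s_n + h, state_n + h·k1); state_{n+1} = state_n + (h/2)·(k1 + k2).
1.400000: (-0.730000, -0.200000)
  k1 = (-0.430900, -0.428800)
  predictor → (-0.833416, -0.302912)
  k2 = (-0.508351, -0.551447)
  → (-0.842710, -0.317630)
(p(1.64), q(1.64)) ≈ (-0.8427, -0.3176)

-0.8427, -0.3176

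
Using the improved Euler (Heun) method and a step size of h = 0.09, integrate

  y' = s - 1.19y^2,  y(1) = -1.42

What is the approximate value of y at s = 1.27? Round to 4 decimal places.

Heun: k1 = f(s_n, y_n); k2 = f(s_n + h, y_n + h·k1); y_{n+1} = y_n + (h/2)·(k1 + k2).
s=1.000000, y=-1.420000:
  k1 = f(1.000000, -1.420000) = -1.399516
  k2 = f(1.090000, -1.545956) = -1.754078
  y ← -1.420000 + (0.09/2)·(-1.399516 + (-1.754078)) = -1.561912
s=1.090000, y=-1.561912:
  k1 = f(1.090000, -1.561912) = -1.813086
  k2 = f(1.180000, -1.725089) = -2.361361
  y ← -1.561912 + (0.09/2)·(-1.813086 + (-2.361361)) = -1.749762
s=1.180000, y=-1.749762:
  k1 = f(1.180000, -1.749762) = -2.463383
  k2 = f(1.270000, -1.971466) = -3.355149
  y ← -1.749762 + (0.09/2)·(-2.463383 + (-3.355149)) = -2.011596
y(1.27) ≈ -2.0116

-2.0116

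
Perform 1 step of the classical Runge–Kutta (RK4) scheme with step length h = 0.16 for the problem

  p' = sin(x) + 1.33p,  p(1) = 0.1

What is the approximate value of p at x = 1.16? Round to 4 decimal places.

0.2806

RK4: k1 = f(x_n, p_n); k2 = f(x_n + h/2, p_n + (h/2)·k1); k3 = f(x_n + h/2, p_n + (h/2)·k2); k4 = f(x_n + h, p_n + h·k3); p_{n+1} = p_n + (h/6)·(k1 + 2k2 + 2k3 + k4).
x=1.000000, p=0.100000:
  k1 = f(1.000000, 0.100000) = 0.974471
  k2 = f(1.080000, 0.177958) = 1.118642
  k3 = f(1.080000, 0.189491) = 1.133981
  k4 = f(1.160000, 0.281437) = 1.291114
  p ← 0.100000 + (0.16/6)·(k1 + 2k2 + 2k3 + k4) = 0.280555
p(1.16) ≈ 0.2806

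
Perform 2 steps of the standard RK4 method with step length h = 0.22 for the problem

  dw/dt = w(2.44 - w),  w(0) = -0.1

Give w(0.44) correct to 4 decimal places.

RK4: k1 = f(t_n, w_n); k2 = f(t_n + h/2, w_n + (h/2)·k1); k3 = f(t_n + h/2, w_n + (h/2)·k2); k4 = f(t_n + h, w_n + h·k3); w_{n+1} = w_n + (h/6)·(k1 + 2k2 + 2k3 + k4).
t=0.000000, w=-0.100000:
  k1 = f(0.000000, -0.100000) = -0.254000
  k2 = f(0.110000, -0.127940) = -0.328542
  k3 = f(0.110000, -0.136140) = -0.350715
  k4 = f(0.220000, -0.177157) = -0.463648
  w ← -0.100000 + (0.22/6)·(k1 + 2k2 + 2k3 + k4) = -0.176126
t=0.220000, w=-0.176126:
  k1 = f(0.220000, -0.176126) = -0.460768
  k2 = f(0.330000, -0.226810) = -0.604860
  k3 = f(0.330000, -0.242661) = -0.650976
  k4 = f(0.440000, -0.319341) = -0.881170
  w ← -0.176126 + (0.22/6)·(k1 + 2k2 + 2k3 + k4) = -0.317425
w(0.44) ≈ -0.3174

-0.3174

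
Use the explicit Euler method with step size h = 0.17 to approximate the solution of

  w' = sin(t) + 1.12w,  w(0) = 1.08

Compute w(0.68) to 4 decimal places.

Euler: w_{n+1} = w_n + h·f(t_n, w_n).
t=0.000000, w=1.080000: f=1.209600 → w ← 1.080000 + 0.17·1.209600 = 1.285632
t=0.170000, w=1.285632: f=1.609090 → w ← 1.285632 + 0.17·1.609090 = 1.559177
t=0.340000, w=1.559177: f=2.079766 → w ← 1.559177 + 0.17·2.079766 = 1.912738
t=0.510000, w=1.912738: f=2.630443 → w ← 1.912738 + 0.17·2.630443 = 2.359913
w(0.68) ≈ 2.3599

2.3599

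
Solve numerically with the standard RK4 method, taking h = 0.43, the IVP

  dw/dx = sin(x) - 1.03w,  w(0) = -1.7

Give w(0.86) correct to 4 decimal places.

-0.4390

RK4: k1 = f(x_n, w_n); k2 = f(x_n + h/2, w_n + (h/2)·k1); k3 = f(x_n + h/2, w_n + (h/2)·k2); k4 = f(x_n + h, w_n + h·k3); w_{n+1} = w_n + (h/6)·(k1 + 2k2 + 2k3 + k4).
x=0.000000, w=-1.700000:
  k1 = f(0.000000, -1.700000) = 1.751000
  k2 = f(0.215000, -1.323535) = 1.576588
  k3 = f(0.215000, -1.361033) = 1.615212
  k4 = f(0.430000, -1.005459) = 1.452493
  w ← -1.700000 + (0.43/6)·(k1 + 2k2 + 2k3 + k4) = -1.012925
x=0.430000, w=-1.012925:
  k1 = f(0.430000, -1.012925) = 1.460183
  k2 = f(0.645000, -0.698985) = 1.321153
  k3 = f(0.645000, -0.728877) = 1.351942
  k4 = f(0.860000, -0.431590) = 1.202380
  w ← -1.012925 + (0.43/6)·(k1 + 2k2 + 2k3 + k4) = -0.438964
w(0.86) ≈ -0.4390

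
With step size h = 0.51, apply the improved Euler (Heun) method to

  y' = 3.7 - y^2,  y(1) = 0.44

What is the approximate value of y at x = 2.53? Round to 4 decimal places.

Heun: k1 = f(x_n, y_n); k2 = f(x_n + h, y_n + h·k1); y_{n+1} = y_n + (h/2)·(k1 + k2).
x=1.000000, y=0.440000:
  k1 = f(1.000000, 0.440000) = 3.506400
  k2 = f(1.510000, 2.228264) = -1.265160
  y ← 0.440000 + (0.51/2)·(3.506400 + (-1.265160)) = 1.011516
x=1.510000, y=1.011516:
  k1 = f(1.510000, 1.011516) = 2.676835
  k2 = f(2.020000, 2.376702) = -1.948713
  y ← 1.011516 + (0.51/2)·(2.676835 + (-1.948713)) = 1.197187
x=2.020000, y=1.197187:
  k1 = f(2.020000, 1.197187) = 2.266742
  k2 = f(2.530000, 2.353226) = -1.837673
  y ← 1.197187 + (0.51/2)·(2.266742 + (-1.837673)) = 1.306600
y(2.53) ≈ 1.3066

1.3066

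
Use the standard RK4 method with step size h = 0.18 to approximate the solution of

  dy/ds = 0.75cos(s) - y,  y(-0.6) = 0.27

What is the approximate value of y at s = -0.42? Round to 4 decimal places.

0.3334

RK4: k1 = f(s_n, y_n); k2 = f(s_n + h/2, y_n + (h/2)·k1); k3 = f(s_n + h/2, y_n + (h/2)·k2); k4 = f(s_n + h, y_n + h·k3); y_{n+1} = y_n + (h/6)·(k1 + 2k2 + 2k3 + k4).
s=-0.600000, y=0.270000:
  k1 = f(-0.600000, 0.270000) = 0.349002
  k2 = f(-0.510000, 0.301410) = 0.353148
  k3 = f(-0.510000, 0.301783) = 0.352775
  k4 = f(-0.420000, 0.333500) = 0.351317
  y ← 0.270000 + (0.18/6)·(k1 + 2k2 + 2k3 + k4) = 0.333365
y(-0.42) ≈ 0.3334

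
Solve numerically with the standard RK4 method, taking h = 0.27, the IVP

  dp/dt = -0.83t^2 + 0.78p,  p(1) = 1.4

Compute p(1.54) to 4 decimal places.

RK4: k1 = f(t_n, p_n); k2 = f(t_n + h/2, p_n + (h/2)·k1); k3 = f(t_n + h/2, p_n + (h/2)·k2); k4 = f(t_n + h, p_n + h·k3); p_{n+1} = p_n + (h/6)·(k1 + 2k2 + 2k3 + k4).
t=1.000000, p=1.400000:
  k1 = f(1.000000, 1.400000) = 0.262000
  k2 = f(1.135000, 1.435370) = 0.050362
  k3 = f(1.135000, 1.406799) = 0.028076
  k4 = f(1.270000, 1.407581) = -0.240794
  p ← 1.400000 + (0.27/6)·(k1 + 2k2 + 2k3 + k4) = 1.408014
t=1.270000, p=1.408014:
  k1 = f(1.270000, 1.408014) = -0.240456
  k2 = f(1.405000, 1.375552) = -0.565510
  k3 = f(1.405000, 1.331670) = -0.599738
  k4 = f(1.540000, 1.246084) = -0.996482
  p ← 1.408014 + (0.27/6)·(k1 + 2k2 + 2k3 + k4) = 1.247479
p(1.54) ≈ 1.2475

1.2475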